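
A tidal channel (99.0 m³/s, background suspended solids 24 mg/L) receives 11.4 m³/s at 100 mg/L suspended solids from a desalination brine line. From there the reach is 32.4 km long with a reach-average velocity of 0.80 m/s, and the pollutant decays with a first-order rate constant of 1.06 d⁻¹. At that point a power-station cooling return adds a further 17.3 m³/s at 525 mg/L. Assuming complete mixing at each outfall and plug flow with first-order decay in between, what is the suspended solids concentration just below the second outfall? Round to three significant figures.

87.9 mg/L

After mixing, C = (99.00·24.00 + 11.40·100.0) / 110.4 = 3516/110.4 = 31.85 mg/L; combined flow 110.4 m³/s.
Travel time t = 32.4·1000 / 0.80 = 40500 s = 11.25 h.
Applying C = C₀e^(−kt): 31.85 × 0.6084 = 19.38 mg/L.
Second outfall: C = (110.4·19.38 + 17.30·525.0)/127.7 = 87.88 mg/L.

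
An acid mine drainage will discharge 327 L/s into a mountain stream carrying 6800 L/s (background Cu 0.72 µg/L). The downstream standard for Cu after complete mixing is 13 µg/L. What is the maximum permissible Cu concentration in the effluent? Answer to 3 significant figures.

At the limit, (Qr·Cr + Qe·Cₑ)/(Qr + Qe) = 13:
Cₑ = (7127·13 − 6800·0.7200) / 327.0 = 268.4 µg/L.

268 µg/L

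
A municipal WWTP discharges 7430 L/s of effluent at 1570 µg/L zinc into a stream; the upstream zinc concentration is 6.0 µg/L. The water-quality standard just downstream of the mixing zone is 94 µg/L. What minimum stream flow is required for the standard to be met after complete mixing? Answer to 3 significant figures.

Set C_mix = 94: (Q·6.000 + 7430·1570) / (Q + 7430) = 94
→ Q = 7430·(1570 − 94)/(94 − 6.000) = 124600 L/s.

125000 L/s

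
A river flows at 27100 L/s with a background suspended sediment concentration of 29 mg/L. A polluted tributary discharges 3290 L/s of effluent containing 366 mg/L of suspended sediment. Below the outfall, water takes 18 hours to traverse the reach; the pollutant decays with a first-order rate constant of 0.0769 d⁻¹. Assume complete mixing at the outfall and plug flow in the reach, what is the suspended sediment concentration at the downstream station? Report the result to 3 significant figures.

Flow-weighted average: C = (27100·29.00 + 3290·366.0) / 30390 = 1990000/30390 = 65.48 mg/L.
After decay, C = 65.48 × e^(−kt) = 65.48 × 0.9440 = 61.81 mg/L.

61.8 mg/L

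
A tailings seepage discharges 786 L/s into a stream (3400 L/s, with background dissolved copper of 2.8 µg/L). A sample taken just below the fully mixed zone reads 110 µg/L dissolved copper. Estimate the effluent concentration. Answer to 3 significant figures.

Mass balance: 3400·2.800 + 786.0·Cₑ = 4186·110.0
→ Cₑ = (4186·110.0 − 3400·2.800) / 786.0 = 573.7 µg/L.

574 µg/L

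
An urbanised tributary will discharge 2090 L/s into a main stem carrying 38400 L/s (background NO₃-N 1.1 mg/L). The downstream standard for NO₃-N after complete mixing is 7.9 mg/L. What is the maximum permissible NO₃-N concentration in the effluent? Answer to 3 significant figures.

At the limit, (Qr·Cr + Qe·Cₑ)/(Qr + Qe) = 7.9:
Cₑ = (40490·7.9 − 38400·1.100) / 2090 = 132.8 mg/L.

133 mg/L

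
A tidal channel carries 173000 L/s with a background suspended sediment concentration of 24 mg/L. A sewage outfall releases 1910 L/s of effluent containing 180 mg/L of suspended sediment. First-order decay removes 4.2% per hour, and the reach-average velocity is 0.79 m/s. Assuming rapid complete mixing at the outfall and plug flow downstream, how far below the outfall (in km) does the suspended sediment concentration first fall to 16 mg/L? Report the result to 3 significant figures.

Mass balance: C = (173000·24.00 + 1910·180.0) / 174900 = 4496000/174900 = 25.70 mg/L.
4.2%/h lost → k = −ln(1 − 0.042) = 0.04291 h⁻¹.
Set 25.70·exp(−k·t) = 16 → t = ln(25.70/16)/k = 39770 s = 11.05 h.
Distance = v·t = 0.79·39770 = 31420 m = 31.42 km.

31.4 km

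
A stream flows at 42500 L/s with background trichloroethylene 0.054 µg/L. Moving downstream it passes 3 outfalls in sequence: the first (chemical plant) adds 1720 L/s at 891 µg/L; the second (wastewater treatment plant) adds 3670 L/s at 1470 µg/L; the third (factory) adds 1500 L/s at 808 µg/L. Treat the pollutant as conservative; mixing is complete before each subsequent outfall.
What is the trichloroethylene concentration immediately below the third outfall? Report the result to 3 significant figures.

165 µg/L

Outfall 1: combined Q = 44220 L/s; C = (42500·0.05400 + 1720·891.0)/44220 = 34.71 µg/L.
Outfall 2: combined Q = 47890 L/s; C = (44220·34.71 + 3670·1470)/47890 = 144.7 µg/L.
Outfall 3: combined Q = 49390 L/s; C = (47890·144.7 + 1500·808.0)/49390 = 164.8 µg/L.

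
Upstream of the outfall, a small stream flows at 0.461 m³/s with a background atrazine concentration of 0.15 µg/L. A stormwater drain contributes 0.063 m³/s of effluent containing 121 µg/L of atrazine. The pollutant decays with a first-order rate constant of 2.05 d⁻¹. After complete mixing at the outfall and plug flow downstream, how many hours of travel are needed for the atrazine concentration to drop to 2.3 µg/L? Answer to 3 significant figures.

Mass balance: C = (0.4610·0.1500 + 0.06300·121.0) / 0.5240 = 7.692/0.5240 = 14.68 µg/L.
14.68·exp(−k·t) = 2.3 → t = ln(14.68/2.3)/k = 78120 s = 21.70 h.

21.7 h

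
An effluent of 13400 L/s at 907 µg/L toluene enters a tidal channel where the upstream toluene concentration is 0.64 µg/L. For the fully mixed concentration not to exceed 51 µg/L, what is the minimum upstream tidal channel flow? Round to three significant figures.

Set C_mix = 51: (Q·0.6400 + 13400·907.0) / (Q + 13400) = 51
→ Q = 13400·(907.0 − 51)/(51 − 0.6400) = 227800 L/s.

228000 L/s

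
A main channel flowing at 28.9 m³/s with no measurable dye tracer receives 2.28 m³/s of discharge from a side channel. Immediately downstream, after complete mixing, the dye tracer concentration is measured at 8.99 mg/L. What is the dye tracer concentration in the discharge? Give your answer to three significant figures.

123 mg/L

Mass balance: 28.90·0 + 2.280·Cₑ = 31.18·8.990
→ Cₑ = (31.18·8.990 − 28.90·0) / 2.280 = 122.9 mg/L.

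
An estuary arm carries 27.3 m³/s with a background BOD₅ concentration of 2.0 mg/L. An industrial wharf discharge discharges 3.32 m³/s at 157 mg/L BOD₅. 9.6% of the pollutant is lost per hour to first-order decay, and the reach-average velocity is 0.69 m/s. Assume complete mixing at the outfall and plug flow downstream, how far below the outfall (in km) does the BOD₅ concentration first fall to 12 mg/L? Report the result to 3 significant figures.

Mixed concentration C = ΣQC/ΣQ = (27.30·2.000 + 3.320·157.0) / 30.62 = 575.8/30.62 = 18.81 mg/L.
9.6%/h lost → k = −ln(1 − 0.096) = 0.1009 h⁻¹.
Set 18.81·exp(−k·t) = 12 → t = ln(18.81/12)/k = 16030 s = 4.451 h.
Distance = v·t = 0.69·16030 = 11060 m = 11.06 km.

11.1 km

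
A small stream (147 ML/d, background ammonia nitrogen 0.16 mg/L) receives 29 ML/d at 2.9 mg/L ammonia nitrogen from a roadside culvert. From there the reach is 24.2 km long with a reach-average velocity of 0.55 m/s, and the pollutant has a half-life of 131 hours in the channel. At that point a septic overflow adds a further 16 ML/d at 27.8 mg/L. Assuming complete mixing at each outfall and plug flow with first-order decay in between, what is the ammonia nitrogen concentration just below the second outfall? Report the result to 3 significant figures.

2.84 mg/L

Mass balance: C = (147.0·0.1600 + 29.00·2.900) / 176.0 = 107.6/176.0 = 0.6115 mg/L; combined flow 176.0 ML/d.
Travel time t = 24.2·1000 / 0.55 = 44000 s = 12.22 h.
Half-life 131 h → k = ln 2 / 131 = 0.005291 h⁻¹ = 0.1270 d⁻¹.
Decay over the reach: 0.6115·exp(−kt) = 0.6115·0.9374 = 0.5732 mg/L.
Second outfall: C = (176.0·0.5732 + 16.00·27.80)/192.0 = 2.842 mg/L.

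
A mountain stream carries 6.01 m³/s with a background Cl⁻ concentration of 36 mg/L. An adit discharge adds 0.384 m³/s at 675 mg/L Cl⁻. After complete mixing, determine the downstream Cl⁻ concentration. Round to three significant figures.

Conservation of mass: C = (6.010·36.00 + 0.3840·675.0) / 6.394 = 475.6/6.394 = 74.38 mg/L.

74.4 mg/L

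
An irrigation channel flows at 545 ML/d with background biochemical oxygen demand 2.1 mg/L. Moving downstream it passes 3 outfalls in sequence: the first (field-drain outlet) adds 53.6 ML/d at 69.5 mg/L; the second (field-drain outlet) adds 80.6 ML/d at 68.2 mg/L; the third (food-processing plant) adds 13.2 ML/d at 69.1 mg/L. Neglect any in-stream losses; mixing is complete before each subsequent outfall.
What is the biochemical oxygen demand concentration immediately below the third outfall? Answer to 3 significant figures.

16.3 mg/L

Outfall 1: combined Q = 598.6 ML/d; C = (545.0·2.100 + 53.60·69.50)/598.6 = 8.135 mg/L.
Outfall 2: combined Q = 679.2 ML/d; C = (598.6·8.135 + 80.60·68.20)/679.2 = 15.26 mg/L.
Outfall 3: combined Q = 692.4 ML/d; C = (679.2·15.26 + 13.20·69.10)/692.4 = 16.29 mg/L.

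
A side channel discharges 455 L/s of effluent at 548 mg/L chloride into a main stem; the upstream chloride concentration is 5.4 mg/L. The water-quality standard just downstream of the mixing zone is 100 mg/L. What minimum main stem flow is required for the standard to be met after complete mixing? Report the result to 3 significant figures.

Set C_mix = 100: (Q·5.400 + 455.0·548.0) / (Q + 455.0) = 100
→ Q = 455.0·(548.0 − 100)/(100 − 5.400) = 2155 L/s.

2150 L/s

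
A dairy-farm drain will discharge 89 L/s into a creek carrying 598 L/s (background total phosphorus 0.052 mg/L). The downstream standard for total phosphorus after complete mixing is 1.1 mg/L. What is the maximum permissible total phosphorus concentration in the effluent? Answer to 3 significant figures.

At the limit, (Qr·Cr + Qe·Cₑ)/(Qr + Qe) = 1.1:
Cₑ = (687.0·1.1 − 598.0·0.05200) / 89.00 = 8.142 mg/L.

8.14 mg/L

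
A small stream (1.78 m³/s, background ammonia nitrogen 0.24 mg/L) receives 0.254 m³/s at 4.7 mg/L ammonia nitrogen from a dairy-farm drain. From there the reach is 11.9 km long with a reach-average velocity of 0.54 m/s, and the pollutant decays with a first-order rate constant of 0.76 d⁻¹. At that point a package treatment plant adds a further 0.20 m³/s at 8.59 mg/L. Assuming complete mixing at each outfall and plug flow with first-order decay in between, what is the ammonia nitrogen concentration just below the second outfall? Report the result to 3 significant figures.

1.37 mg/L

Flow-weighted average: C = (1.780·0.2400 + 0.2540·4.700) / 2.034 = 1.621/2.034 = 0.7970 mg/L; combined flow 2.034 m³/s.
Travel time t = 11.9·1000 / 0.54 = 22040 s = 6.121 h.
Applying C = C₀e^(−kt): 0.7970 × 0.8238 = 0.6565 mg/L.
At the second outfall, C = (2.034·0.6565 + 0.2000·8.590) / (2.034 + 0.2000) = 1.367 mg/L.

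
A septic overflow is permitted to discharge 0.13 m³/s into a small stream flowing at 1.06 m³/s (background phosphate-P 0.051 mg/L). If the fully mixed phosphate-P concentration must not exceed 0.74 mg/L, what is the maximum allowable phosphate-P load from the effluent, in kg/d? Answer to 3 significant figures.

71.4 kg/d

Mass balance at the limit: 1.060·0.05100 + 0.1300·Cₑ = 1.190·0.74 → Cₑ = 6.358 mg/L.
Load = 0.1300 m³/s × 6.358 g/m³ × 86 400 s/d = 71.41 kg/d.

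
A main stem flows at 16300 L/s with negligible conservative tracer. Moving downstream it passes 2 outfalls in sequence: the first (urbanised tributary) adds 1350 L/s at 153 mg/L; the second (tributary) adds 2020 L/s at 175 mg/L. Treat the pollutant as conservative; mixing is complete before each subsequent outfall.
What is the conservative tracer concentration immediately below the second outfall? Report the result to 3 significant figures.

28.5 mg/L

Outfall 1: combined Q = 17650 L/s; C = (16300·0 + 1350·153.0)/17650 = 11.70 mg/L.
Outfall 2: combined Q = 19670 L/s; C = (17650·11.70 + 2020·175.0)/19670 = 28.47 mg/L.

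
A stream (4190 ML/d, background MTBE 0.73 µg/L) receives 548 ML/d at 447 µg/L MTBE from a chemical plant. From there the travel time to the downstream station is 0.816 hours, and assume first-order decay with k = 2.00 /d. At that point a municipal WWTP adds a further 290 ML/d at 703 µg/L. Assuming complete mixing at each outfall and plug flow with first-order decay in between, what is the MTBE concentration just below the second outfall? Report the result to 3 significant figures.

86.6 µg/L

Mass balance: C = (4190·0.7300 + 548.0·447.0) / 4738 = 248000/4738 = 52.35 µg/L; combined flow 4738 ML/d.
Decay over the reach: 52.35·exp(−kt) = 52.35·0.9343 = 48.90 µg/L.
Second outfall: C = (4738·48.90 + 290.0·703.0)/5028 = 86.63 µg/L.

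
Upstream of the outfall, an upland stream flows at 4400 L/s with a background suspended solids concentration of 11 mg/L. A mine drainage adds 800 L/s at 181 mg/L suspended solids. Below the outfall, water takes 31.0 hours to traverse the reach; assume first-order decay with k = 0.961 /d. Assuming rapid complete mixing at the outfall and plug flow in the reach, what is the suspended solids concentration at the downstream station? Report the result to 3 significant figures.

10.7 mg/L

Mass balance: C = (4400·11.00 + 800.0·181.0) / 5200 = 193200/5200 = 37.15 mg/L.
Decay over the reach: 37.15·exp(−kt) = 37.15·0.2890 = 10.74 mg/L.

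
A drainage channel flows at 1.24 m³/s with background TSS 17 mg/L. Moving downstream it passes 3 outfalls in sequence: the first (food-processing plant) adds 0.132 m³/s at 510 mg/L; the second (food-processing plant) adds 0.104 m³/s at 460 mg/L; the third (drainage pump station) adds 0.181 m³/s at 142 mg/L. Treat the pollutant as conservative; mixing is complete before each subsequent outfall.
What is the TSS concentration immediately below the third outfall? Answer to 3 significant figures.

Below outfall 1: Q → 1.372 m³/s, C = (1.240·17.00 + 0.1320·510.0)/1.372 = 64.43 mg/L.
Below outfall 2: Q → 1.476 m³/s, C = (1.372·64.43 + 0.1040·460.0)/1.476 = 92.30 mg/L.
Below outfall 3: Q → 1.657 m³/s, C = (1.476·92.30 + 0.1810·142.0)/1.657 = 97.73 mg/L.

97.7 mg/L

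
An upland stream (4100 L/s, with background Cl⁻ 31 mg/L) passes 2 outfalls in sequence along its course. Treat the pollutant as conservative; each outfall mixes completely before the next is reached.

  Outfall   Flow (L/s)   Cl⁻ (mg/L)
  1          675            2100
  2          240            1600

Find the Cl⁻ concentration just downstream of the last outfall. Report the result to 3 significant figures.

After outfall 1: Q = 4100 + 675.0 = 4775 L/s; C = (4100·31.00 + 675.0·2100)/4775 = 323.5 mg/L.
After outfall 2: Q = 4775 + 240.0 = 5015 L/s; C = (4775·323.5 + 240.0·1600)/5015 = 384.6 mg/L.

385 mg/L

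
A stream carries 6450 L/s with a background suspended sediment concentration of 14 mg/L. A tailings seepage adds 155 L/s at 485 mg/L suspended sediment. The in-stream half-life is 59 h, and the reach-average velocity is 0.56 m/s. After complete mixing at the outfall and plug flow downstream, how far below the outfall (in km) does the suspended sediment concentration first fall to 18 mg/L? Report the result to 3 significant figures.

Mass balance: C = (6450·14.00 + 155.0·485.0) / 6605 = 165500/6605 = 25.05 mg/L.
Half-life 59 h → k = ln 2 / 59 = 0.01175 h⁻¹ = 0.2820 d⁻¹.
Set 25.05·exp(−k·t) = 18 → t = ln(25.05/18)/k = 101300 s = 28.14 h.
Distance = v·t = 0.56·101300 = 56730 m = 56.73 km.

56.7 km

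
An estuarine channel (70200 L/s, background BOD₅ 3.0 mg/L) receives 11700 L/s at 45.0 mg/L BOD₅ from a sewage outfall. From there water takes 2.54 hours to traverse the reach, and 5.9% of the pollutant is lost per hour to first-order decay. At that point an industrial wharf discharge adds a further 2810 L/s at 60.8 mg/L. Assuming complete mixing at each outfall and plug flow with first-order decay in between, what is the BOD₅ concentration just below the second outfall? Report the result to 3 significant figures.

Conservation of mass: C = (70200·3.000 + 11700·45.00) / 81900 = 737100/81900 = 9.000 mg/L; combined flow 81900 L/s.
5.9%/h lost → k = −ln(1 − 0.059) = 0.06081 h⁻¹.
Applying C = C₀e^(−kt): 9.000 × 0.8569 = 7.712 mg/L.
Second outfall: C = (81900·7.712 + 2810·60.80)/84710 = 9.473 mg/L.

9.47 mg/L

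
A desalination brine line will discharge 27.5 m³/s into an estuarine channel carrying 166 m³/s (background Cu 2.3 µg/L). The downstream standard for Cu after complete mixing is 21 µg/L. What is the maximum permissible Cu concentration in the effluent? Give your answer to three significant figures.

At the limit, (Qr·Cr + Qe·Cₑ)/(Qr + Qe) = 21:
Cₑ = (193.5·21 − 166.0·2.300) / 27.50 = 133.9 µg/L.

134 µg/L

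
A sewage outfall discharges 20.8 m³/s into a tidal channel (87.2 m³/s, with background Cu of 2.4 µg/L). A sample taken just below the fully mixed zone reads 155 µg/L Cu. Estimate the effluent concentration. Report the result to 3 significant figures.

Mass balance: 87.20·2.400 + 20.80·Cₑ = 108.0·155.0
→ Cₑ = (108.0·155.0 − 87.20·2.400) / 20.80 = 794.7 µg/L.

795 µg/L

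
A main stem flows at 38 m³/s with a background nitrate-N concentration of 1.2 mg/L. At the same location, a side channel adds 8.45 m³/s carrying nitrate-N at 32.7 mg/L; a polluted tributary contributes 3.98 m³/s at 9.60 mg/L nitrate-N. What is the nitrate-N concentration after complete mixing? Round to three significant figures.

7.14 mg/L

Flow-weighted average: C = (38.00·1.200 + 8.450·32.70 + 3.980·9.600) / 50.43 = 360.1/50.43 = 7.141 mg/L.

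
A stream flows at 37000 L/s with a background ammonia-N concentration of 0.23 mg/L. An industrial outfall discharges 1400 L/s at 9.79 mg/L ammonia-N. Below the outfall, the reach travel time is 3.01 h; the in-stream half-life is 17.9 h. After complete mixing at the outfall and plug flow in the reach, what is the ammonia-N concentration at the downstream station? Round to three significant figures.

Flow-weighted average: C = (37000·0.2300 + 1400·9.790) / 38400 = 22220/38400 = 0.5785 mg/L.
Half-life 17.9 h → k = ln 2 / 17.9 = 0.03872 h⁻¹ = 0.9294 d⁻¹.
First-order decay: C = 0.5785·exp(−k·t) = 0.5785·0.8900 = 0.5149 mg/L.

0.515 mg/L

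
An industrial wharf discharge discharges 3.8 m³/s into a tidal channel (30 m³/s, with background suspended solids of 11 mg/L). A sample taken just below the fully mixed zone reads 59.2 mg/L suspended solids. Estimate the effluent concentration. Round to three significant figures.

440 mg/L

Mass balance: 30.00·11.00 + 3.800·Cₑ = 33.80·59.20
→ Cₑ = (33.80·59.20 − 30.00·11.00) / 3.800 = 439.7 mg/L.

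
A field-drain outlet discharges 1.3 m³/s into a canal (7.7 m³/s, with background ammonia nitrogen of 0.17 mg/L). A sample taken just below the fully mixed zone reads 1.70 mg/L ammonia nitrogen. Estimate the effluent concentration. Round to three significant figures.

Mass balance: 7.700·0.1700 + 1.300·Cₑ = 9.000·1.700
→ Cₑ = (9.000·1.700 − 7.700·0.1700) / 1.300 = 10.76 mg/L.

10.8 mg/L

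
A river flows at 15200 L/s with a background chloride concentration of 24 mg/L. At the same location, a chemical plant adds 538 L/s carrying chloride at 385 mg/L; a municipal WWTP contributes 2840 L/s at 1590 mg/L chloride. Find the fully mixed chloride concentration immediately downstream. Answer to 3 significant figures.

Flow-weighted average: C = (15200·24.00 + 538.0·385.0 + 2840·1590) / 18580 = 5088000/18580 = 273.8 mg/L.

274 mg/L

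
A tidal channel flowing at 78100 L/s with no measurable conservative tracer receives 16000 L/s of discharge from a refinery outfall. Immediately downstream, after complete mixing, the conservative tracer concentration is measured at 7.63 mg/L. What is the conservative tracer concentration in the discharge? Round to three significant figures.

44.9 mg/L

Mass balance: 78100·0 + 16000·Cₑ = 94100·7.630
→ Cₑ = (94100·7.630 − 78100·0) / 16000 = 44.87 mg/L.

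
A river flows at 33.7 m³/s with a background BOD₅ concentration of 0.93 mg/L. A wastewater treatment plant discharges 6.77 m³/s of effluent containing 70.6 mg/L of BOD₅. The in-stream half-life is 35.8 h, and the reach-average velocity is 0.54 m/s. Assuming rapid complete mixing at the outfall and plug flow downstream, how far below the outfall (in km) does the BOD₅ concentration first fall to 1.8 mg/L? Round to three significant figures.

195 km

Mixed concentration C = ΣQC/ΣQ = (33.70·0.9300 + 6.770·70.60) / 40.47 = 509.3/40.47 = 12.58 mg/L.
Half-life 35.8 h → k = ln 2 / 35.8 = 0.01936 h⁻¹ = 0.4647 d⁻¹.
Set 12.58·exp(−k·t) = 1.8 → t = ln(12.58/1.8)/k = 361600 s = 100.4 h.
Distance = v·t = 0.54·361600 = 195300 m = 195.3 km.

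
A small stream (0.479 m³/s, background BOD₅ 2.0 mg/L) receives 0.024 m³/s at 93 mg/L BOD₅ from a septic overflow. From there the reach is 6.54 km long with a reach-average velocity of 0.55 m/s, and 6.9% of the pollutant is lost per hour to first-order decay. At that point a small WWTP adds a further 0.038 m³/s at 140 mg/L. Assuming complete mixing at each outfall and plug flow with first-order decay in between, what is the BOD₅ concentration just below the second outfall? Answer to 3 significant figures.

Flow-weighted average: C = (0.4790·2.000 + 0.02400·93.00) / 0.5030 = 3.190/0.5030 = 6.342 mg/L; combined flow 0.5030 m³/s.
Travel time t = 6.54·1000 / 0.55 = 11890 s = 3.303 h.
6.9%/h lost → k = −ln(1 − 0.069) = 0.07150 h⁻¹.
Applying C = C₀e^(−kt): 6.342 × 0.7897 = 5.008 mg/L.
Second outfall: C = (0.5030·5.008 + 0.03800·140.0)/0.5410 = 14.49 mg/L.

14.5 mg/L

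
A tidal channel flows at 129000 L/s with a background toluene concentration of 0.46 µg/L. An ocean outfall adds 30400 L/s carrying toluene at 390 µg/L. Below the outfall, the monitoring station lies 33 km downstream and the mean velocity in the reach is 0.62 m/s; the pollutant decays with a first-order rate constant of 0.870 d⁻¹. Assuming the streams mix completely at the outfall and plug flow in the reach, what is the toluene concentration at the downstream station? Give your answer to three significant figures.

43.7 µg/L

Flow-weighted average: C = (129000·0.4600 + 30400·390.0) / 159400 = 11920000/159400 = 74.75 µg/L.
Travel time t = 33·1000 / 0.62 = 53230 s = 14.78 h.
Decay over the reach: 74.75·exp(−kt) = 74.75·0.5851 = 43.74 µg/L.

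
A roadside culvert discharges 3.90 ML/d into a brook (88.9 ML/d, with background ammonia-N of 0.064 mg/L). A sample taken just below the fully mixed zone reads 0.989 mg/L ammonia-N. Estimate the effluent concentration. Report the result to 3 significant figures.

22.1 mg/L

Mass balance: 88.90·0.06400 + 3.900·Cₑ = 92.80·0.9890
→ Cₑ = (92.80·0.9890 − 88.90·0.06400) / 3.900 = 22.07 mg/L.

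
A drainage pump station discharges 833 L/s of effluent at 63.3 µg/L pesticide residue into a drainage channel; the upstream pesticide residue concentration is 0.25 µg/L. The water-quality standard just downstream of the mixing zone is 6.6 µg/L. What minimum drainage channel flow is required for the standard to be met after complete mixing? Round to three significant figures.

7440 L/s

Set C_mix = 6.6: (Q·0.2500 + 833.0·63.30) / (Q + 833.0) = 6.6
→ Q = 833.0·(63.30 − 6.6)/(6.6 − 0.2500) = 7438 L/s.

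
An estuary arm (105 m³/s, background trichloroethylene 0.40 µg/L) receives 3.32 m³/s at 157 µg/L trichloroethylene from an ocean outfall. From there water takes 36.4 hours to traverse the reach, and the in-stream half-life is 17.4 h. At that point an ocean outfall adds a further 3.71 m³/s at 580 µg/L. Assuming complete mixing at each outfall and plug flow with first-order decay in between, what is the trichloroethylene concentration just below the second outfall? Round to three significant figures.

After mixing, C = (105.0·0.4000 + 3.320·157.0) / 108.3 = 563.2/108.3 = 5.200 µg/L; combined flow 108.3 m³/s.
Half-life 17.4 h → k = ln 2 / 17.4 = 0.03984 h⁻¹ = 0.9561 d⁻¹.
First-order decay: C = 5.200·exp(−k·t) = 5.200·0.2346 = 1.220 µg/L.
Second outfall: C = (108.3·1.220 + 3.710·580.0)/112.0 = 20.39 µg/L.

20.4 µg/L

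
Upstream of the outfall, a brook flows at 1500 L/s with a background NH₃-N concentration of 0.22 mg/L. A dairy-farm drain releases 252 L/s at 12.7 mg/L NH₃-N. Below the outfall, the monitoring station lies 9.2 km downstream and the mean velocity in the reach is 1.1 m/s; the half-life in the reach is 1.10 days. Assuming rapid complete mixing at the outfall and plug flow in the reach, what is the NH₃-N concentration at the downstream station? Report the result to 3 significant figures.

1.90 mg/L

Mixed concentration C = ΣQC/ΣQ = (1500·0.2200 + 252.0·12.70) / 1752 = 3530/1752 = 2.015 mg/L.
Travel time t = 9.2·1000 / 1.1 = 8364 s = 2.323 h.
Half-life 1.10 d → k = ln 2 / 1.10 = 0.6301 d⁻¹.
First-order decay: C = 2.015·exp(−k·t) = 2.015·0.9408 = 1.896 mg/L.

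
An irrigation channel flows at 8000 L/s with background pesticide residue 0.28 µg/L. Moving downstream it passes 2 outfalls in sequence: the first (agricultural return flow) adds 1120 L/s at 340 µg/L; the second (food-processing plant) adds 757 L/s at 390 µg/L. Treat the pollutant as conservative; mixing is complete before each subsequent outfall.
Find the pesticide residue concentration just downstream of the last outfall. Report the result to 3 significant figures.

Below outfall 1: Q → 9120 L/s, C = (8000·0.2800 + 1120·340.0)/9120 = 42.00 µg/L.
Below outfall 2: Q → 9877 L/s, C = (9120·42.00 + 757.0·390.0)/9877 = 68.67 µg/L.

68.7 µg/L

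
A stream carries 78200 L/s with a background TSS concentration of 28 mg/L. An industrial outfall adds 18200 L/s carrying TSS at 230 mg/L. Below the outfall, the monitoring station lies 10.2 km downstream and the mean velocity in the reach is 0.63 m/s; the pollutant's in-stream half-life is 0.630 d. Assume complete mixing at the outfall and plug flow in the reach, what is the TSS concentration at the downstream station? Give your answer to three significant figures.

Mass balance: C = (78200·28.00 + 18200·230.0) / 96400 = 6376000/96400 = 66.14 mg/L.
Travel time t = 10.2·1000 / 0.63 = 16190 s = 4.497 h.
Half-life 0.630 d → k = ln 2 / 0.630 = 1.100 d⁻¹.
First-order decay: C = 66.14·exp(−k·t) = 66.14·0.8137 = 53.82 mg/L.

53.8 mg/L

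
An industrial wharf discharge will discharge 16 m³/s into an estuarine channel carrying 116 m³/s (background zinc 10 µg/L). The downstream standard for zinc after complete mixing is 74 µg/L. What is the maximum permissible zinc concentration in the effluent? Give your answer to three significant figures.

538 µg/L

At the limit, (Qr·Cr + Qe·Cₑ)/(Qr + Qe) = 74:
Cₑ = (132.0·74 − 116.0·10.00) / 16.00 = 538.0 µg/L.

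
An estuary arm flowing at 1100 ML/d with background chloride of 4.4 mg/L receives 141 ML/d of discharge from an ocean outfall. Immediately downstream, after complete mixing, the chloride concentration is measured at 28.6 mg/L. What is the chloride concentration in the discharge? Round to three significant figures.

217 mg/L

Mass balance: 1100·4.400 + 141.0·Cₑ = 1241·28.60
→ Cₑ = (1241·28.60 − 1100·4.400) / 141.0 = 217.4 mg/L.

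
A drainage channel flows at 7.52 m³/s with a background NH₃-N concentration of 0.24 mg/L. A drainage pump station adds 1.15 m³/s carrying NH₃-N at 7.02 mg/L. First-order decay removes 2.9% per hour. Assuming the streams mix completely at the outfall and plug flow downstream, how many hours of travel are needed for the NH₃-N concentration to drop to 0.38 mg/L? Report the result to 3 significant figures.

Conservation of mass: C = (7.520·0.2400 + 1.150·7.020) / 8.670 = 9.878/8.670 = 1.139 mg/L.
2.9%/h lost → k = −ln(1 − 0.029) = 0.02943 h⁻¹.
1.139·exp(−k·t) = 0.38 → t = ln(1.139/0.38)/k = 134300 s = 37.31 h.

37.3 h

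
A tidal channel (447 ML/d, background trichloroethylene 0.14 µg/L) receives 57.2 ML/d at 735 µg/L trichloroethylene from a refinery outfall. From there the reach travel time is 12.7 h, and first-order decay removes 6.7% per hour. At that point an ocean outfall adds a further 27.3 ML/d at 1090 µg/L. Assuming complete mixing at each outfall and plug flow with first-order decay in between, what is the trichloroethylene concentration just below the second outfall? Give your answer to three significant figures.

Mass balance: C = (447.0·0.1400 + 57.20·735.0) / 504.2 = 42100/504.2 = 83.51 µg/L; combined flow 504.2 ML/d.
6.7%/h lost → k = −ln(1 − 0.067) = 0.06935 h⁻¹.
After decay, C = 83.51 × e^(−kt) = 83.51 × 0.4145 = 34.61 µg/L.
Second outfall: C = (504.2·34.61 + 27.30·1090)/531.5 = 88.82 µg/L.

88.8 µg/L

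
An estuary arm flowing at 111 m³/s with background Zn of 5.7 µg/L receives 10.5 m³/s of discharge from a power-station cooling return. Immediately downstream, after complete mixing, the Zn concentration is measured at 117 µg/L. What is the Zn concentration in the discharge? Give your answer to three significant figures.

Mass balance: 111.0·5.700 + 10.50·Cₑ = 121.5·117.0
→ Cₑ = (121.5·117.0 − 111.0·5.700) / 10.50 = 1294 µg/L.

1290 µg/L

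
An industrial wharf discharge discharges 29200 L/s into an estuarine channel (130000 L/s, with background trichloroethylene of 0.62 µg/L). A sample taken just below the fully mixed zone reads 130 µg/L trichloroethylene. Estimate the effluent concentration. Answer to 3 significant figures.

706 µg/L

Mass balance: 130000·0.6200 + 29200·Cₑ = 159200·130.0
→ Cₑ = (159200·130.0 − 130000·0.6200) / 29200 = 706.0 µg/L.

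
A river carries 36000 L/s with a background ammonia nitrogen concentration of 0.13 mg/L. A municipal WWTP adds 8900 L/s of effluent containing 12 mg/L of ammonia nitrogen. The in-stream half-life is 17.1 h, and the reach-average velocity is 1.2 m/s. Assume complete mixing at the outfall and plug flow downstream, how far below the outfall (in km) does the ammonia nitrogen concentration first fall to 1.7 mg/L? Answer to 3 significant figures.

40.4 km

Flow-weighted average: C = (36000·0.1300 + 8900·12.00) / 44900 = 111500/44900 = 2.483 mg/L.
Half-life 17.1 h → k = ln 2 / 17.1 = 0.04053 h⁻¹ = 0.9728 d⁻¹.
Set 2.483·exp(−k·t) = 1.7 → t = ln(2.483/1.7)/k = 33640 s = 9.345 h.
Distance = v·t = 1.2·33640 = 40370 m = 40.37 km.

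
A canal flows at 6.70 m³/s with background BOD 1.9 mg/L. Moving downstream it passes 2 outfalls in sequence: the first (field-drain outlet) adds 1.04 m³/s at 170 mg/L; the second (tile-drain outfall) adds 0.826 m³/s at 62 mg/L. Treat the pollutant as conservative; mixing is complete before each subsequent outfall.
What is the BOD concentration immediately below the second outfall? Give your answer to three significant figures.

28.1 mg/L

Below outfall 1: Q → 7.740 m³/s, C = (6.700·1.900 + 1.040·170.0)/7.740 = 24.49 mg/L.
Below outfall 2: Q → 8.566 m³/s, C = (7.740·24.49 + 0.8260·62.00)/8.566 = 28.10 mg/L.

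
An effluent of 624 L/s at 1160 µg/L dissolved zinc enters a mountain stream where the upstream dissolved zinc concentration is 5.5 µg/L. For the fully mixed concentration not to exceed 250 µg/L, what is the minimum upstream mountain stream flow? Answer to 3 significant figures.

2320 L/s

Set C_mix = 250: (Q·5.500 + 624.0·1160) / (Q + 624.0) = 250
→ Q = 624.0·(1160 − 250)/(250 − 5.500) = 2322 L/s.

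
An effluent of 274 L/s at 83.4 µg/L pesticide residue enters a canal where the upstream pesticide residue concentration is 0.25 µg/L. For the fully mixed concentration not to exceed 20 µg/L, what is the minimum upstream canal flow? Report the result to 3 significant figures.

Set C_mix = 20: (Q·0.2500 + 274.0·83.40) / (Q + 274.0) = 20
→ Q = 274.0·(83.40 − 20)/(20 − 0.2500) = 879.6 L/s.

880 L/s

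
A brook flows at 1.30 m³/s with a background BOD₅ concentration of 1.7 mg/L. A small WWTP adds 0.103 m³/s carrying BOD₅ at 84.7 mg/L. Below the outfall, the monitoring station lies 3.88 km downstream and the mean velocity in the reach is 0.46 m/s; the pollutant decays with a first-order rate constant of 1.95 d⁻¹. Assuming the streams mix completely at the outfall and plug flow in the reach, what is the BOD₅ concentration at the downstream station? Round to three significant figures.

Conservation of mass: C = (1.300·1.700 + 0.1030·84.70) / 1.403 = 10.93/1.403 = 7.793 mg/L.
Travel time t = 3.88·1000 / 0.46 = 8435 s = 2.343 h.
First-order decay: C = 7.793·exp(−k·t) = 7.793·0.8267 = 6.442 mg/L.

6.44 mg/L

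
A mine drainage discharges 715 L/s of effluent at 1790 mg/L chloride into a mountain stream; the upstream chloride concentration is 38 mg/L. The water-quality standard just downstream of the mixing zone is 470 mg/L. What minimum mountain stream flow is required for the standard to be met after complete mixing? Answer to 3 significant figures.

2180 L/s

Set C_mix = 470: (Q·38.00 + 715.0·1790) / (Q + 715.0) = 470
→ Q = 715.0·(1790 − 470)/(470 − 38.00) = 2185 L/s.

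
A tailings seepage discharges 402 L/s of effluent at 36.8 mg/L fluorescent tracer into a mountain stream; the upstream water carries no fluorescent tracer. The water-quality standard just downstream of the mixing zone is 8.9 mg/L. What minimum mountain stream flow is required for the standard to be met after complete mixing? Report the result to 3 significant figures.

1260 L/s

Set C_mix = 8.9: (Q·0 + 402.0·36.80) / (Q + 402.0) = 8.9
→ Q = 402.0·(36.80 − 8.9)/(8.9 − 0) = 1260 L/s.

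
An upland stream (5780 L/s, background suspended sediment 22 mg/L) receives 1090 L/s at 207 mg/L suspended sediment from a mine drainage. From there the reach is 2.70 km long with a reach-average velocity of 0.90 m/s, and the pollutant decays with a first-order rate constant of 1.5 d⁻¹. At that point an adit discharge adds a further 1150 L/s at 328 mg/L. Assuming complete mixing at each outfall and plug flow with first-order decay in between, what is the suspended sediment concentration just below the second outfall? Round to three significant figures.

88.8 mg/L

Mixed concentration C = ΣQC/ΣQ = (5780·22.00 + 1090·207.0) / 6870 = 352800/6870 = 51.35 mg/L; combined flow 6870 L/s.
Travel time t = 2.70·1000 / 0.90 = 3000 s = 0.8333 h.
First-order decay: C = 51.35·exp(−k·t) = 51.35·0.9492 = 48.75 mg/L.
Second outfall: C = (6870·48.75 + 1150·328.0)/8020 = 88.79 mg/L.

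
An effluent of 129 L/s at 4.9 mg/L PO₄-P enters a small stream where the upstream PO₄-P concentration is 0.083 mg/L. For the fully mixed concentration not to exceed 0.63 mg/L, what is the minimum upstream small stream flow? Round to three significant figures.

Set C_mix = 0.63: (Q·0.08300 + 129.0·4.900) / (Q + 129.0) = 0.63
→ Q = 129.0·(4.900 − 0.63)/(0.63 − 0.08300) = 1007 L/s.

1010 L/s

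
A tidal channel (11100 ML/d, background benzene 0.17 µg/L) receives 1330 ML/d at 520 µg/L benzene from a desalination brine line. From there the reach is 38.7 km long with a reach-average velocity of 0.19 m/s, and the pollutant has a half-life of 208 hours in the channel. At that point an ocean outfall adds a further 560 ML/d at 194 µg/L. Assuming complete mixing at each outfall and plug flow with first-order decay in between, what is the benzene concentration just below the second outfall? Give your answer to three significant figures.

Mass balance: C = (11100·0.1700 + 1330·520.0) / 12430 = 693500/12430 = 55.79 µg/L; combined flow 12430 ML/d.
Travel time t = 38.7·1000 / 0.19 = 203700 s = 56.58 h.
Half-life 208 h → k = ln 2 / 208 = 0.003332 h⁻¹ = 0.07998 d⁻¹.
Applying C = C₀e^(−kt): 55.79 × 0.8282 = 46.20 µg/L.
Second outfall: C = (12430·46.20 + 560.0·194.0)/12990 = 52.58 µg/L.

52.6 µg/L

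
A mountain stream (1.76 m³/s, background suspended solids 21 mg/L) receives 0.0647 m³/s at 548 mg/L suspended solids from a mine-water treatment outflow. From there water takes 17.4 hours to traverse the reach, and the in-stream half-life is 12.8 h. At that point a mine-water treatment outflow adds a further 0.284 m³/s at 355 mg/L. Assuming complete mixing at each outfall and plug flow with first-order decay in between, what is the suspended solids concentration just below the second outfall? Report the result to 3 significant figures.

Flow-weighted average: C = (1.760·21.00 + 0.06470·548.0) / 1.825 = 72.42/1.825 = 39.69 mg/L; combined flow 1.825 m³/s.
Half-life 12.8 h → k = ln 2 / 12.8 = 0.05415 h⁻¹ = 1.300 d⁻¹.
First-order decay: C = 39.69·exp(−k·t) = 39.69·0.3898 = 15.47 mg/L.
Second outfall: C = (1.825·15.47 + 0.2840·355.0)/2.109 = 61.20 mg/L.

61.2 mg/L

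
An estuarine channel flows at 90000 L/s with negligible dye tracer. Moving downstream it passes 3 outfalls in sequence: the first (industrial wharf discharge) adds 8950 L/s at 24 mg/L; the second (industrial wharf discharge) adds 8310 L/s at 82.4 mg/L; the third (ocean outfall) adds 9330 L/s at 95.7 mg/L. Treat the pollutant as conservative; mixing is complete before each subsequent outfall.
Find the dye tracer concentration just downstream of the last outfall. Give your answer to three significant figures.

Below outfall 1: Q → 98950 L/s, C = (90000·0 + 8950·24.00)/98950 = 2.171 mg/L.
Below outfall 2: Q → 107300 L/s, C = (98950·2.171 + 8310·82.40)/107300 = 8.387 mg/L.
Below outfall 3: Q → 116600 L/s, C = (107300·8.387 + 9330·95.70)/116600 = 15.37 mg/L.

15.4 mg/L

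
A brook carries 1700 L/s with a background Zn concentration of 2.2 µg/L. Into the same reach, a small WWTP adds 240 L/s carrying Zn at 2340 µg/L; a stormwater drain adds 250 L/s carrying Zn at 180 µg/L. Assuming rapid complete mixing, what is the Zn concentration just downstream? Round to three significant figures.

279 µg/L

Flow-weighted average: C = (1700·2.200 + 240.0·2340 + 250.0·180.0) / 2190 = 610300/2190 = 278.7 µg/L.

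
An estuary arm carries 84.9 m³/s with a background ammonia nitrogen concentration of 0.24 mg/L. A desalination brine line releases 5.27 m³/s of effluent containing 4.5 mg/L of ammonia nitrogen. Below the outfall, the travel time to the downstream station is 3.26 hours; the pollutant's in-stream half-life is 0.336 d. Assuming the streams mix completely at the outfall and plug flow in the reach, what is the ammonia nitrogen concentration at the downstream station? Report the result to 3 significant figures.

0.369 mg/L

After mixing, C = (84.90·0.2400 + 5.270·4.500) / 90.17 = 44.09/90.17 = 0.4890 mg/L.
Half-life 0.336 d → k = ln 2 / 0.336 = 2.063 d⁻¹.
After decay, C = 0.4890 × e^(−kt) = 0.4890 × 0.7556 = 0.3695 mg/L.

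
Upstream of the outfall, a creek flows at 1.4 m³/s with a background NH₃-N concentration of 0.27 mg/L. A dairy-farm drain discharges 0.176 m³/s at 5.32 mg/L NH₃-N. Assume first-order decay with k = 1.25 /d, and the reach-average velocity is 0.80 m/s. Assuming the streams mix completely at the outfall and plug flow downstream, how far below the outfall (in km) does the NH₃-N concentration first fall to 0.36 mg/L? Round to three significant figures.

46.5 km

Flow-weighted average: C = (1.400·0.2700 + 0.1760·5.320) / 1.576 = 1.314/1.576 = 0.8340 mg/L.
Set 0.8340·exp(−k·t) = 0.36 → t = ln(0.8340/0.36)/k = 58070 s = 16.13 h.
Distance = v·t = 0.80·58070 = 46450 m = 46.45 km.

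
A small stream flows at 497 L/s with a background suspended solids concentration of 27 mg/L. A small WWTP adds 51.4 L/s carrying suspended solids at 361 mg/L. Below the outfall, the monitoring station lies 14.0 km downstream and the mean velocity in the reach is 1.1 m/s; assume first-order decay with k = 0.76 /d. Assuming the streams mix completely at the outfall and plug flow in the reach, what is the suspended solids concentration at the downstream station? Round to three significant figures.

52.1 mg/L

Mass balance: C = (497.0·27.00 + 51.40·361.0) / 548.4 = 31970/548.4 = 58.30 mg/L.
Travel time t = 14.0·1000 / 1.1 = 12730 s = 3.535 h.
Decay over the reach: 58.30·exp(−kt) = 58.30·0.8941 = 52.13 mg/L.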